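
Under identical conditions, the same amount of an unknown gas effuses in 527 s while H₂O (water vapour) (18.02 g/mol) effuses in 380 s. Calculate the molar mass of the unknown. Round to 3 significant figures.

34.7 g/mol

Using Graham's law: t_X/t_H₂O = √(M_X/M_H₂O).
527/380 = 1.387 = √(M_X/18.02)
M_X = 18.02 × 1.387² = 18.02 × 1.923 = 34.7 g/mol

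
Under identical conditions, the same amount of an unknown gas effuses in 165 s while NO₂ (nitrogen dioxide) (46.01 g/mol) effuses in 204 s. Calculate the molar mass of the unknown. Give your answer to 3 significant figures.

Using Graham's law: t_X/t_NO₂ = √(M_X/M_NO₂).
165/204 = 0.8088 = √(M_X/46.01)
M_X = 46.01 × 0.8088² = 46.01 × 0.6542 = 30.1 g/mol

30.1 g/mol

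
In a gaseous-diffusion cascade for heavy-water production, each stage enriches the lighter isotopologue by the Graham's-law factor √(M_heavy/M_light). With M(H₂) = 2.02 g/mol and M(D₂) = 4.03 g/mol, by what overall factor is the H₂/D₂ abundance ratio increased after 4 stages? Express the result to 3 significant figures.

Each stage multiplies the ratio by α = √(4.03/2.02), so after 4 stages the overall factor is α^4 = (4.03/2.02)^(4/2).
= 1.99505^2 = 3.98.

3.98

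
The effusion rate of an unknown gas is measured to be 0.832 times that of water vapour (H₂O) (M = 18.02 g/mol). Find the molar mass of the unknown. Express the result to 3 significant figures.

26.0 g/mol

From Graham's law, rate_X/rate_H₂O = √(M_H₂O/M_X).
0.832 = √(18.02/M_X)
M_X = 18.02 / 0.832² = 18.02 / 0.6922 = 26.0 g/mol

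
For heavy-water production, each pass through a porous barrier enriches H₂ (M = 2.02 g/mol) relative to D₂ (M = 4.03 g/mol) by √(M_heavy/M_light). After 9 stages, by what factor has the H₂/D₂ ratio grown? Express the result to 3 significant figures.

22.4

Overall factor = α^9 with α = √(4.03/2.02), i.e. (4.03/2.02)^(9/2).
= 1.99505^(9/2) = 22.4.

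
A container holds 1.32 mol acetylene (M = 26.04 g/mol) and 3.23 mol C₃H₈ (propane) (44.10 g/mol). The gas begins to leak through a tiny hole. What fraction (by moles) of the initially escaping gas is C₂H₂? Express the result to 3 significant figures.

Each component's effusion rate ∝ (its partial pressure)·(1/√M) ∝ n_i/√M_i.
So x_C₂H₂ in the escaping gas = (n_C₂H₂/√M_C₂H₂) / Σ(n_i/√M_i)
= (1.32/√26.04) / (1.32/√26.04 + 3.23/√44.10) = 0.2587/(0.2587 + 0.4864) = 0.347.

0.347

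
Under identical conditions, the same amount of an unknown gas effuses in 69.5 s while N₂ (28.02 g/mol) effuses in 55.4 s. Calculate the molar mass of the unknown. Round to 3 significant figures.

Graham's law gives t_X/t_N₂ = √(M_X/M_N₂).
69.5/55.4 = 1.255 = √(M_X/28.02)
M_X = 28.02 × 1.255² = 28.02 × 1.574 = 44.1 g/mol

44.1 g/mol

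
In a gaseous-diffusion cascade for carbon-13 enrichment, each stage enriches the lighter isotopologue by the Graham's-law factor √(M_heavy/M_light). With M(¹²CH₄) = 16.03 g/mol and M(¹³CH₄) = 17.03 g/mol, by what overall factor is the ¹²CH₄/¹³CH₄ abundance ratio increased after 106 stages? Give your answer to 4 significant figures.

Each stage multiplies the ratio by α = √(17.03/16.03), so after 106 stages the overall factor is α^106 = (17.03/16.03)^(106/2).
= 1.06238^53 = 24.71.

24.71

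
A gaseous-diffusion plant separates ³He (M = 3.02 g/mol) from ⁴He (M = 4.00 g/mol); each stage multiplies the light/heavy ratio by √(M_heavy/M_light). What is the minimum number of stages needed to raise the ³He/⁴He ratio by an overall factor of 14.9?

Single-stage factor α = √(4.00/3.02), so ln α = ½ ln(1.32450) = 0.1405.
Need α^N ≥ 14.9 ⇒ N ≥ ln(14.9) / ln α = 2.701 / 0.1405 = 19.22.
Rounding up, N = 20 stages.

20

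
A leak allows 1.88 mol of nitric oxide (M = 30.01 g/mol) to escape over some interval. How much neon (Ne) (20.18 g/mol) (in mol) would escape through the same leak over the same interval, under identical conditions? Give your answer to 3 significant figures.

Since effusion rate ∝ 1/√M, rate_Ne/rate_NO = √(M_NO/M_Ne) = √(30.01/20.18) = √1.487 = 1.219.
So the amount for Ne is 1.88 × 1.219 = 2.29 mol.

2.29 mol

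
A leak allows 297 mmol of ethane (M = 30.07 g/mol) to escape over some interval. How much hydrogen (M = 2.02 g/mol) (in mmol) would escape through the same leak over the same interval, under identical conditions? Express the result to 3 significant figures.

By Graham's law, rate_H₂/rate_C₂H₆ = √(M_C₂H₆/M_H₂) = √(30.07/2.02) = √14.89 = 3.858.
So the amount for H₂ is 297 × 3.858 = 1150 mmol.

1150 mmol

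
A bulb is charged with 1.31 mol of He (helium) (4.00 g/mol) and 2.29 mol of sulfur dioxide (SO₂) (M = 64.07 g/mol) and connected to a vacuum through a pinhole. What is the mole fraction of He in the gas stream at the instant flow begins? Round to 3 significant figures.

Each component's effusion rate ∝ (its partial pressure)·(1/√M) ∝ n_i/√M_i.
Mole fraction of He in the effusate = (n_He/√M_He) / (n_He/√M_He + n_SO₂/√M_SO₂)
= (1.31/√4.00) / (1.31/√4.00 + 2.29/√64.07) = 0.6550/(0.6550 + 0.2861) = 0.696.

0.696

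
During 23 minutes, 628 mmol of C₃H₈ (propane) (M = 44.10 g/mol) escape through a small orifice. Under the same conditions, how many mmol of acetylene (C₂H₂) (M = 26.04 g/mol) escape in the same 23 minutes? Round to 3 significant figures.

817 mmol

Graham's law gives rate_C₂H₂/rate_C₃H₈ = √(M_C₃H₈/M_C₂H₂) = √(44.10/26.04) = √1.694 = 1.301.
So the amount for C₂H₂ is 628 × 1.301 = 817 mmol.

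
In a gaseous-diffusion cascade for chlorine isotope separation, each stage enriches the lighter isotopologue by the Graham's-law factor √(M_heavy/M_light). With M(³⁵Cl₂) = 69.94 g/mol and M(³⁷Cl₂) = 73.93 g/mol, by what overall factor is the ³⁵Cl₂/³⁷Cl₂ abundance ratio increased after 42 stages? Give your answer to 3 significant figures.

The single-stage factor is √(M_heavy/M_light), so 42 stages give [√(73.93/69.94)]^42 = (73.93/69.94)^(42/2).
= 1.05705^21 = 3.21.

3.21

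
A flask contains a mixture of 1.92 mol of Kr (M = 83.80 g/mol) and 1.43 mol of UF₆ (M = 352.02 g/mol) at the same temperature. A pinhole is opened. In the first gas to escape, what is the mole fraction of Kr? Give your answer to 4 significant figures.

0.7335

The effusion rate of species i is ∝ p_i/√M_i ∝ n_i/√M_i.
So x_Kr in the escaping gas = (n_Kr/√M_Kr) / Σ(n_i/√M_i)
= (1.92/√83.80) / (1.92/√83.80 + 1.43/√352.02) = 0.2097/(0.2097 + 0.07622) = 0.7335.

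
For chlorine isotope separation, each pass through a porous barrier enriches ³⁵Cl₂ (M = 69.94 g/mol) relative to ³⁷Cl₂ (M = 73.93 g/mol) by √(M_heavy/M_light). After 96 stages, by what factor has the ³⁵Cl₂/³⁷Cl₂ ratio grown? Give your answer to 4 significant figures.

14.34

Overall factor = α^96 with α = √(73.93/69.94), i.e. (73.93/69.94)^(96/2).
= 1.05705^48 = 14.34.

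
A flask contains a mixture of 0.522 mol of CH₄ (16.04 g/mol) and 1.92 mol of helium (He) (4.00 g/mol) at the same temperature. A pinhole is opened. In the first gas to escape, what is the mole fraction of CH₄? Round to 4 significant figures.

0.1195

Rate_i ∝ x_i/√M_i (Graham's law weighted by mole fraction), so the effusate composition follows n_i/√M_i.
So x_CH₄ in the escaping gas = (n_CH₄/√M_CH₄) / Σ(n_i/√M_i)
= (0.522/√16.04) / (0.522/√16.04 + 1.92/√4.00) = 0.1303/(0.1303 + 0.9600) = 0.1195.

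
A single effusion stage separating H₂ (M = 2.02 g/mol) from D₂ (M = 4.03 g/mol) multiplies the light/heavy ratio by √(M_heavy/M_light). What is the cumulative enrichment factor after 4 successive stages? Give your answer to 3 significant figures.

The single-stage factor is √(M_heavy/M_light), so 4 stages give [√(4.03/2.02)]^4 = (4.03/2.02)^(4/2).
= 1.99505^2 = 3.98.

3.98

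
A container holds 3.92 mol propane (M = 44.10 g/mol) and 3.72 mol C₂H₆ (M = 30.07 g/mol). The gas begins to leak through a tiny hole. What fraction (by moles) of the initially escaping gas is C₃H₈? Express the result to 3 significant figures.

0.465

Each component's effusion rate ∝ (its partial pressure)·(1/√M) ∝ n_i/√M_i.
Mole fraction of C₃H₈ in the effusate = (n_C₃H₈/√M_C₃H₈) / (n_C₃H₈/√M_C₃H₈ + n_C₂H₆/√M_C₂H₆)
= (3.92/√44.10) / (3.92/√44.10 + 3.72/√30.07) = 0.5903/(0.5903 + 0.6784) = 0.465.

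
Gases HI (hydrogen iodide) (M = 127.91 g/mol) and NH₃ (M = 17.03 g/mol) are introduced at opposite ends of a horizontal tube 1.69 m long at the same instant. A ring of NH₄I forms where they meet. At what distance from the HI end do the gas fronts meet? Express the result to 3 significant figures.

In equal time, each gas travels a distance ∝ its rate ∝ 1/√M, so d_HI/d_NH₃ = √(M_NH₃/M_HI) = √(17.03/127.91) = 0.3649.
With d_HI + d_NH₃ = 1.69 m, d_NH₃ = 1.69/(1 + 0.3649) = 1.238 m.
d_HI = 1.69 − 1.238 = 0.452 m.

0.452 m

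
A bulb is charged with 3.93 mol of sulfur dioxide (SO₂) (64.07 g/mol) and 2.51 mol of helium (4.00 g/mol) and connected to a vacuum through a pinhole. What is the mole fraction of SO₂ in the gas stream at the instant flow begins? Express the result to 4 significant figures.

Each component's effusion rate ∝ (its partial pressure)·(1/√M) ∝ n_i/√M_i.
So x_SO₂ in the escaping gas = (n_SO₂/√M_SO₂) / Σ(n_i/√M_i)
= (3.93/√64.07) / (3.93/√64.07 + 2.51/√4.00) = 0.4910/(0.4910 + 1.255) = 0.2812.

0.2812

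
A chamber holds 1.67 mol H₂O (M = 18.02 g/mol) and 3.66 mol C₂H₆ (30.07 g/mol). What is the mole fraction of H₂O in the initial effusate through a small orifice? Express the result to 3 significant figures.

0.371

Rate_i ∝ x_i/√M_i (Graham's law weighted by mole fraction), so the effusate composition follows n_i/√M_i.
x_H₂O(eff) = (n_H₂O/√M_H₂O) / (n_H₂O/√M_H₂O + n_C₂H₆/√M_C₂H₆)
= (1.67/√18.02) / (1.67/√18.02 + 3.66/√30.07) = 0.3934/(0.3934 + 0.6674) = 0.371.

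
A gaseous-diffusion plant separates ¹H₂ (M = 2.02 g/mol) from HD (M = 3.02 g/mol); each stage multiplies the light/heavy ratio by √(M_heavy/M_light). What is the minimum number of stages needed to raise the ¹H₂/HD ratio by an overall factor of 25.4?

Single-stage factor α = √(3.02/2.02), so ln α = ½ ln(1.49505) = 0.2011.
Need α^N ≥ 25.4 ⇒ N ≥ ln(25.4) / ln α = 3.235 / 0.2011 = 16.09.
So at least 17 stages are needed.

17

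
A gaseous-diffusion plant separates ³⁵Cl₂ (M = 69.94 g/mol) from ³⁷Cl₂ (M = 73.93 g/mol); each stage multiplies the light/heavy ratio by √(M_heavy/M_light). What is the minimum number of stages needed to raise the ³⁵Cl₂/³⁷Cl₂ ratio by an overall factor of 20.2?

Single-stage factor α = √(73.93/69.94), so ln α = ½ ln(1.05705) = 0.02774.
Need α^N ≥ 20.2 ⇒ N ≥ ln(20.2) / ln α = 3.006 / 0.02774 = 108.35.
So at least 109 stages are needed.

109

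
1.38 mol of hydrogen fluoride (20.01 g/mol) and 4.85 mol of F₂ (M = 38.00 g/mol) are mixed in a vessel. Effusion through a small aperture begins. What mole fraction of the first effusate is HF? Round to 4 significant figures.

Effusion rate of each component ∝ n_i/√M_i (partial pressure × 1/√M).
x_HF(eff) = (n_HF/√M_HF) / (n_HF/√M_HF + n_F₂/√M_F₂)
= (1.38/√20.01) / (1.38/√20.01 + 4.85/√38.00) = 0.3085/(0.3085 + 0.7868) = 0.2817.

0.2817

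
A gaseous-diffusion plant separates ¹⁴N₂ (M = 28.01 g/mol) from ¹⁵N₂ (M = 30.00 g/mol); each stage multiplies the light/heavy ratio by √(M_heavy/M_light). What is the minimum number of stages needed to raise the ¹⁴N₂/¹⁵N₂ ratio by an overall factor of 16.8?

83

Per stage α = (30.00/28.01)^(1/2) = 1.07105^0.5, giving ln α = 0.03432.
Need α^N ≥ 16.8 ⇒ N ≥ ln(16.8) / ln α = 2.821 / 0.03432 = 82.21.
Rounding up, N = 83 stages.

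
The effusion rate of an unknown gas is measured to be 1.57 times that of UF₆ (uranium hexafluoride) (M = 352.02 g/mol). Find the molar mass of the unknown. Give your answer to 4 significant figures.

142.8 g/mol

Graham's law gives rate_X/rate_UF₆ = √(M_UF₆/M_X).
1.57 = √(352.02/M_X)
M_X = 352.02 / 1.57² = 352.02 / 2.465 = 142.8 g/mol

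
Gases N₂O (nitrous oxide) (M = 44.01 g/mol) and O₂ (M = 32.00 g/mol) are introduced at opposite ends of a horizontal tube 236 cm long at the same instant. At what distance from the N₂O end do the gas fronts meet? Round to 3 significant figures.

Distances travelled in equal time are proportional to diffusion rates, so d_N₂O/d_O₂ = √(M_O₂/M_N₂O) = √(32.00/44.01) = 0.8527.
With d_N₂O + d_O₂ = 236 cm, d_O₂ = 236/(1 + 0.8527) = 127.4 cm.
d_N₂O = 236 − 127.4 = 109 cm.

109 cm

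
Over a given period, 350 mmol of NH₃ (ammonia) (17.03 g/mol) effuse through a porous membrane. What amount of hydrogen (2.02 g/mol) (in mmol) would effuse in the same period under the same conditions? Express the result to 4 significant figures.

1016 mmol

Since effusion rate ∝ 1/√M, rate_H₂/rate_NH₃ = √(M_NH₃/M_H₂) = √(17.03/2.02) = √8.431 = 2.904.
So the amount for H₂ is 350 × 2.904 = 1016 mmol.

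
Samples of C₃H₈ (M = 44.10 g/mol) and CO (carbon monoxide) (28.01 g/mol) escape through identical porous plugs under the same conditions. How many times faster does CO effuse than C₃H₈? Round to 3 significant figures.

1.25

From Graham's law, rate_CO/rate_C₃H₈ = √(M_C₃H₈/M_CO) = √(44.10/28.01) = √1.574 = 1.25.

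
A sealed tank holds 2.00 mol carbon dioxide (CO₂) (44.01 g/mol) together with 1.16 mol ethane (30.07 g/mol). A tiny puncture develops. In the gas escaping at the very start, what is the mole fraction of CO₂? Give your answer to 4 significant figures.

Effusion rate of each component ∝ n_i/√M_i (partial pressure × 1/√M).
x_CO₂(eff) = (n_CO₂/√M_CO₂) / (n_CO₂/√M_CO₂ + n_C₂H₆/√M_C₂H₆)
= (2.00/√44.01) / (2.00/√44.01 + 1.16/√30.07) = 0.3015/(0.3015 + 0.2115) = 0.5877.

0.5877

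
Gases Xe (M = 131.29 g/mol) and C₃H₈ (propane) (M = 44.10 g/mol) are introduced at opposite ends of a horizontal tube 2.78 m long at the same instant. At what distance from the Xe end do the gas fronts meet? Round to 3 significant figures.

1.02 m

Graham's law gives d_Xe/d_C₃H₈ = rate_Xe/rate_C₃H₈ = √(M_C₃H₈/M_Xe) = √(44.10/131.29) = 0.5796.
With d_Xe + d_C₃H₈ = 2.78 m, d_C₃H₈ = 2.78/(1 + 0.5796) = 1.760 m.
d_Xe = 2.78 − 1.760 = 1.02 m.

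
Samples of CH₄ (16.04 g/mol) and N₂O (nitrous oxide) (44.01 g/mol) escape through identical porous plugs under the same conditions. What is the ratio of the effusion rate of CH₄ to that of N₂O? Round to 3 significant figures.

By Graham's law, rate_CH₄/rate_N₂O = √(M_N₂O/M_CH₄) = √(44.01/16.04) = √2.744 = 1.66.

1.66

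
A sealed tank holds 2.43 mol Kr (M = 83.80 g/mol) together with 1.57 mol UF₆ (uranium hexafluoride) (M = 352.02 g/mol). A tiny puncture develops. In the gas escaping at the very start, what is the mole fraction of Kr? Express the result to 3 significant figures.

The effusion rate of species i is ∝ p_i/√M_i ∝ n_i/√M_i.
So x_Kr in the escaping gas = (n_Kr/√M_Kr) / Σ(n_i/√M_i)
= (2.43/√83.80) / (2.43/√83.80 + 1.57/√352.02) = 0.2655/(0.2655 + 0.08368) = 0.760.

0.760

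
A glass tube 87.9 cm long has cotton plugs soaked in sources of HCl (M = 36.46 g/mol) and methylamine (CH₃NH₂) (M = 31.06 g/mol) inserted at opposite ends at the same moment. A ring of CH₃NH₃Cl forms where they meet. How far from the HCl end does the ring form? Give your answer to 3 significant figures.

Distances travelled in equal time are proportional to diffusion rates, so d_HCl/d_CH₃NH₂ = √(M_CH₃NH₂/M_HCl) = √(31.06/36.46) = 0.9230.
With d_HCl + d_CH₃NH₂ = 87.9 cm, d_CH₃NH₂ = 87.9/(1 + 0.9230) = 45.71 cm.
d_HCl = 87.9 − 45.71 = 42.2 cm.

42.2 cm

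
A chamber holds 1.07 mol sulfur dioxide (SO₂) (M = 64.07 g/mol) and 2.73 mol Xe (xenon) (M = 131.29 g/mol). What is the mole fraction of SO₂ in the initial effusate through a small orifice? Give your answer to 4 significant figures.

0.3594

Rate_i ∝ x_i/√M_i (Graham's law weighted by mole fraction), so the effusate composition follows n_i/√M_i.
Mole fraction of SO₂ in the effusate = (n_SO₂/√M_SO₂) / (n_SO₂/√M_SO₂ + n_Xe/√M_Xe)
= (1.07/√64.07) / (1.07/√64.07 + 2.73/√131.29) = 0.1337/(0.1337 + 0.2383) = 0.3594.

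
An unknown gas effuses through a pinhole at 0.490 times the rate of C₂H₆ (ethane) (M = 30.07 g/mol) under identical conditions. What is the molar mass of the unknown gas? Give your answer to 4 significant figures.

By Graham's law, rate_X/rate_C₂H₆ = √(M_C₂H₆/M_X).
0.490 = √(30.07/M_X)
M_X = 30.07 / 0.490² = 30.07 / 0.2401 = 125.2 g/mol

125.2 g/mol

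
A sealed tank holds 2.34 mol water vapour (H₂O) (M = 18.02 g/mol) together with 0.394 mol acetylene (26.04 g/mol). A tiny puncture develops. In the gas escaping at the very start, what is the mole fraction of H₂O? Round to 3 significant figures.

0.877

Effusion rate of each component ∝ n_i/√M_i (partial pressure × 1/√M).
Mole fraction of H₂O in the effusate = (n_H₂O/√M_H₂O) / (n_H₂O/√M_H₂O + n_C₂H₂/√M_C₂H₂)
= (2.34/√18.02) / (2.34/√18.02 + 0.394/√26.04) = 0.5512/(0.5512 + 0.07721) = 0.877.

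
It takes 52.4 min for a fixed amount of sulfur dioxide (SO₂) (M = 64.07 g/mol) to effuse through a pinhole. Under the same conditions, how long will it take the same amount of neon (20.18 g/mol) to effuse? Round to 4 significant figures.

Graham's law gives t_Ne/t_SO₂ = √(M_Ne/M_SO₂) = √(20.18/64.07) = √0.3150 = 0.5612.
So the time for Ne is 52.4 × 0.5612 = 29.41 min.

29.41 min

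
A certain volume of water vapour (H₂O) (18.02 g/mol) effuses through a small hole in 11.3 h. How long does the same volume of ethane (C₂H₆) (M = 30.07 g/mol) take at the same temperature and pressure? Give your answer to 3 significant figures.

Since effusion rate ∝ 1/√M, t_C₂H₆/t_H₂O = √(M_C₂H₆/M_H₂O) = √(30.07/18.02) = √1.669 = 1.292.
So the time for C₂H₆ is 11.3 × 1.292 = 14.6 h.

14.6 h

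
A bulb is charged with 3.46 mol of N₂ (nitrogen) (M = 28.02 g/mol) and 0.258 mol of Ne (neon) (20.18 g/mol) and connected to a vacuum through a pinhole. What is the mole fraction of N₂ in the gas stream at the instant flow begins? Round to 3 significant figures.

The effusion rate of species i is ∝ p_i/√M_i ∝ n_i/√M_i.
Mole fraction of N₂ in the effusate = (n_N₂/√M_N₂) / (n_N₂/√M_N₂ + n_Ne/√M_Ne)
= (3.46/√28.02) / (3.46/√28.02 + 0.258/√20.18) = 0.6536/(0.6536 + 0.05743) = 0.919.

0.919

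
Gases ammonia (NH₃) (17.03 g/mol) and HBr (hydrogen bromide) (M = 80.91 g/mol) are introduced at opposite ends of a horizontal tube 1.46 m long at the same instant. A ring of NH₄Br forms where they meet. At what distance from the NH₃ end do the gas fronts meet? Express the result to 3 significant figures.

Distances travelled in equal time are proportional to diffusion rates, so d_NH₃/d_HBr = √(M_HBr/M_NH₃) = √(80.91/17.03) = 2.180.
With d_NH₃ + d_HBr = 1.46 m, d_HBr = 1.46/(1 + 2.180) = 0.4592 m.
d_NH₃ = 1.46 − 0.4592 = 1.00 m.

1.00 m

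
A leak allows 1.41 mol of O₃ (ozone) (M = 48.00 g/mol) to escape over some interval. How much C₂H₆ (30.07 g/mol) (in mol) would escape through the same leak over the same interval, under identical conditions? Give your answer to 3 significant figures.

1.78 mol

By Graham's law, rate_C₂H₆/rate_O₃ = √(M_O₃/M_C₂H₆) = √(48.00/30.07) = √1.596 = 1.263.
So the amount for C₂H₆ is 1.41 × 1.263 = 1.78 mol.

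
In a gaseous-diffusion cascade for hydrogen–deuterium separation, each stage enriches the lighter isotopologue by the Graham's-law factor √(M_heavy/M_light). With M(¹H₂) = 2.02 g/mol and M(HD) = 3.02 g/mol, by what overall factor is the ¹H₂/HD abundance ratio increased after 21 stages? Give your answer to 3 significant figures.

The single-stage factor is √(M_heavy/M_light), so 21 stages give [√(3.02/2.02)]^21 = (3.02/2.02)^(21/2).
= 1.49505^(21/2) = 68.2.

68.2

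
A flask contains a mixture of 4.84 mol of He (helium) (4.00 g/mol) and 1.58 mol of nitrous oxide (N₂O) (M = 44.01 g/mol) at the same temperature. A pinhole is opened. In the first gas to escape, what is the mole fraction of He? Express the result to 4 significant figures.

0.9104

The effusion rate of species i is ∝ p_i/√M_i ∝ n_i/√M_i.
x_He(eff) = (n_He/√M_He) / (n_He/√M_He + n_N₂O/√M_N₂O)
= (4.84/√4.00) / (4.84/√4.00 + 1.58/√44.01) = 2.420/(2.420 + 0.2382) = 0.9104.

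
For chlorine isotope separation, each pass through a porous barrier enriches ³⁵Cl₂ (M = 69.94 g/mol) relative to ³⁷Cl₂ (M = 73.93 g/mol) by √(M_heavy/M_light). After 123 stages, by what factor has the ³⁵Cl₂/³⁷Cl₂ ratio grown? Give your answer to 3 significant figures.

30.3

After 123 stages the ratio has grown by (√(73.93/69.94))^123 = (73.93/69.94)^(123/2).
= 1.05705^(123/2) = 30.3.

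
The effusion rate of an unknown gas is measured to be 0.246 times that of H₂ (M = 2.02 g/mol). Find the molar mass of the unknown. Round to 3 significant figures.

Graham's law gives rate_X/rate_H₂ = √(M_H₂/M_X).
0.246 = √(2.02/M_X)
M_X = 2.02 / 0.246² = 2.02 / 0.06052 = 33.4 g/mol

33.4 g/mol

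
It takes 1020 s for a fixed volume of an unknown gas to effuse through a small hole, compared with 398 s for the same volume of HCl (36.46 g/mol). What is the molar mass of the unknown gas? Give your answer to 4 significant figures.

Graham's law gives t_X/t_HCl = √(M_X/M_HCl).
1020/398 = 2.563 = √(M_X/36.46)
M_X = 36.46 × 2.563² = 36.46 × 6.568 = 239.5 g/mol

239.5 g/mol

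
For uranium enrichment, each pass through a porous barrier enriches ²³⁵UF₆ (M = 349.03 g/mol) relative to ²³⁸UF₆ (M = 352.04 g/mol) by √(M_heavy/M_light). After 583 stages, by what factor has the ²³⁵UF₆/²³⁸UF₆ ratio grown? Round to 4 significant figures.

After 583 stages the ratio has grown by (√(352.04/349.03))^583 = (352.04/349.03)^(583/2).
= 1.00862^(583/2) = 12.22.

12.22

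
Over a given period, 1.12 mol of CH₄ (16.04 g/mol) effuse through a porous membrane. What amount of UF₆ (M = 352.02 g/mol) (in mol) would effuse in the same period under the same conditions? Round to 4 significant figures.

Since effusion rate ∝ 1/√M, rate_UF₆/rate_CH₄ = √(M_CH₄/M_UF₆) = √(16.04/352.02) = √0.04557 = 0.2135.
So the amount for UF₆ is 1.12 × 0.2135 = 0.2391 mol.

0.2391 mol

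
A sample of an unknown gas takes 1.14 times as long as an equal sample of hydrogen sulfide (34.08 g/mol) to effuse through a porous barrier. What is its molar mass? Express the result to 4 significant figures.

From Graham's law, t_X/t_H₂S = √(M_X/M_H₂S).
1.14 = √(M_X/34.08)
M_X = 34.08 × 1.14² = 34.08 × 1.300 = 44.29 g/mol

44.29 g/mol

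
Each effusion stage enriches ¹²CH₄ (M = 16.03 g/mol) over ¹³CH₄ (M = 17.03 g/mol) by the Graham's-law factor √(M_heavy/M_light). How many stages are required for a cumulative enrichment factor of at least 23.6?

With α = √(17.03/16.03) per stage, ln α = ½ ln(1.06238) = 0.03026.
Need α^N ≥ 23.6 ⇒ N ≥ ln(23.6) / ln α = 3.161 / 0.03026 = 104.48.
Rounding up, N = 105 stages.

105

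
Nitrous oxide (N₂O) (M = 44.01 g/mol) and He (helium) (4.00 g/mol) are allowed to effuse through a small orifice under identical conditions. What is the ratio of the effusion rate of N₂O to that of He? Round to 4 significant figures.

0.3015

Using Graham's law: rate_N₂O/rate_He = √(M_He/M_N₂O) = √(4.00/44.01) = √0.09089 = 0.3015.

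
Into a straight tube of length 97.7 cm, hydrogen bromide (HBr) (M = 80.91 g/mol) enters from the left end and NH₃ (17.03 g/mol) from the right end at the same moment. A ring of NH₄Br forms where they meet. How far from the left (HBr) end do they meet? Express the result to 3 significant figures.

In equal time, each gas travels a distance ∝ its rate ∝ 1/√M, so d_HBr/d_NH₃ = √(M_NH₃/M_HBr) = √(17.03/80.91) = 0.4588.
With d_HBr + d_NH₃ = 97.7 cm, d_NH₃ = 97.7/(1 + 0.4588) = 66.97 cm.
d_HBr = 97.7 − 66.97 = 30.7 cm.

30.7 cm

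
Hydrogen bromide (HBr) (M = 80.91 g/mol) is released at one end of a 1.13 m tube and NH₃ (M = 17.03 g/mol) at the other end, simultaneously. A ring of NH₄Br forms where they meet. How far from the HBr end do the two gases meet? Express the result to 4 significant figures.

In equal time, each gas travels a distance ∝ its rate ∝ 1/√M, so d_HBr/d_NH₃ = √(M_NH₃/M_HBr) = √(17.03/80.91) = 0.4588.
With d_HBr + d_NH₃ = 1.13 m, d_NH₃ = 1.13/(1 + 0.4588) = 0.7746 m.
d_HBr = 1.13 − 0.7746 = 0.3554 m.

0.3554 m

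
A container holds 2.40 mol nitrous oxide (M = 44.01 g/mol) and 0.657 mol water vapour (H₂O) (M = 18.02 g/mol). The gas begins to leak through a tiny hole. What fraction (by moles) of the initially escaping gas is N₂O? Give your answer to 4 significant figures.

0.7004

Effusion rate of each component ∝ n_i/√M_i (partial pressure × 1/√M).
Mole fraction of N₂O in the effusate = (n_N₂O/√M_N₂O) / (n_N₂O/√M_N₂O + n_H₂O/√M_H₂O)
= (2.40/√44.01) / (2.40/√44.01 + 0.657/√18.02) = 0.3618/(0.3618 + 0.1548) = 0.7004.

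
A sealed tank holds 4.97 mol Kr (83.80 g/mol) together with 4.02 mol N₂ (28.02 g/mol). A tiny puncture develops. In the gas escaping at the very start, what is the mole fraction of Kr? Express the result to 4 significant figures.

0.4169

Rate_i ∝ x_i/√M_i (Graham's law weighted by mole fraction), so the effusate composition follows n_i/√M_i.
So x_Kr in the escaping gas = (n_Kr/√M_Kr) / Σ(n_i/√M_i)
= (4.97/√83.80) / (4.97/√83.80 + 4.02/√28.02) = 0.5429/(0.5429 + 0.7594) = 0.4169.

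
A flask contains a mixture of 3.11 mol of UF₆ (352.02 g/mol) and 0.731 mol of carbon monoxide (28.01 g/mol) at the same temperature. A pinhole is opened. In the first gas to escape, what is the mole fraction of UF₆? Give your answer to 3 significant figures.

0.545

Each component's effusion rate ∝ (its partial pressure)·(1/√M) ∝ n_i/√M_i.
Mole fraction of UF₆ in the effusate = (n_UF₆/√M_UF₆) / (n_UF₆/√M_UF₆ + n_CO/√M_CO)
= (3.11/√352.02) / (3.11/√352.02 + 0.731/√28.01) = 0.1658/(0.1658 + 0.1381) = 0.545.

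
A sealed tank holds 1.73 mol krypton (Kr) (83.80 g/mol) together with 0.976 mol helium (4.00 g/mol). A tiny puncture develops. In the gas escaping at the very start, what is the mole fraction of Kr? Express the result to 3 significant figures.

0.279

Effusion rate of each component ∝ n_i/√M_i (partial pressure × 1/√M).
Mole fraction of Kr in the effusate = (n_Kr/√M_Kr) / (n_Kr/√M_Kr + n_He/√M_He)
= (1.73/√83.80) / (1.73/√83.80 + 0.976/√4.00) = 0.1890/(0.1890 + 0.4880) = 0.279.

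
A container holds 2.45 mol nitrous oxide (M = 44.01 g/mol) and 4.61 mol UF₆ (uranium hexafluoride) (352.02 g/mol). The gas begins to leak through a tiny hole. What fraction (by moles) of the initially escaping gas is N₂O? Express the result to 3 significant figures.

0.600

Each component's effusion rate ∝ (its partial pressure)·(1/√M) ∝ n_i/√M_i.
Mole fraction of N₂O in the effusate = (n_N₂O/√M_N₂O) / (n_N₂O/√M_N₂O + n_UF₆/√M_UF₆)
= (2.45/√44.01) / (2.45/√44.01 + 4.61/√352.02) = 0.3693/(0.3693 + 0.2457) = 0.600.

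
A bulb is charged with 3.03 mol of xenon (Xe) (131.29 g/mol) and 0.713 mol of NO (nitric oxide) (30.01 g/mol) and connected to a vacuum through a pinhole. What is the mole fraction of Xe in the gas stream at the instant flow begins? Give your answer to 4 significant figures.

Effusion rate of each component ∝ n_i/√M_i (partial pressure × 1/√M).
So x_Xe in the escaping gas = (n_Xe/√M_Xe) / Σ(n_i/√M_i)
= (3.03/√131.29) / (3.03/√131.29 + 0.713/√30.01) = 0.2644/(0.2644 + 0.1302) = 0.6702.

0.6702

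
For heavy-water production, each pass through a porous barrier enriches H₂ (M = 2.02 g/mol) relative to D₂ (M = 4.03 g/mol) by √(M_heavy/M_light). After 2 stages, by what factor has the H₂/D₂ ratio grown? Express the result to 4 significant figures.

After 2 stages the ratio has grown by (√(4.03/2.02))^2 = (4.03/2.02)^(2/2).
= 1.99505^1 = 1.995.

1.995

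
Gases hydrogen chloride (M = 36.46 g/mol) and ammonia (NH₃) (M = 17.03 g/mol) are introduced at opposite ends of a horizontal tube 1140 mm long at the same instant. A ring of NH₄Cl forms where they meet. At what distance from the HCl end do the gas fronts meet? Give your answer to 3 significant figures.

463 mm

Graham's law gives d_HCl/d_NH₃ = rate_HCl/rate_NH₃ = √(M_NH₃/M_HCl) = √(17.03/36.46) = 0.6834.
With d_HCl + d_NH₃ = 1140 mm, d_NH₃ = 1140/(1 + 0.6834) = 677.2 mm.
d_HCl = 1140 − 677.2 = 463 mm.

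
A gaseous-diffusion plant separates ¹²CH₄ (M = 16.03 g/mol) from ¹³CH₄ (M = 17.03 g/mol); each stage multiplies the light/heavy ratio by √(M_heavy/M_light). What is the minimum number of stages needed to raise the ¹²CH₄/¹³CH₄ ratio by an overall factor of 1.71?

18

Single-stage factor α = √(17.03/16.03), so ln α = ½ ln(1.06238) = 0.03026.
Need α^N ≥ 1.71 ⇒ N ≥ ln(1.71) / ln α = 0.5365 / 0.03026 = 17.73.
So at least 18 stages are needed.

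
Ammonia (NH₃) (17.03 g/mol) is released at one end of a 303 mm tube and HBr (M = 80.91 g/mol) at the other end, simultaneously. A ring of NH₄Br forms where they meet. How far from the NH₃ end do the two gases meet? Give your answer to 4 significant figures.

Distances travelled in equal time are proportional to diffusion rates, so d_NH₃/d_HBr = √(M_HBr/M_NH₃) = √(80.91/17.03) = 2.180.
With d_NH₃ + d_HBr = 303 mm, d_HBr = 303/(1 + 2.180) = 95.29 mm.
d_NH₃ = 303 − 95.29 = 207.7 mm.

207.7 mm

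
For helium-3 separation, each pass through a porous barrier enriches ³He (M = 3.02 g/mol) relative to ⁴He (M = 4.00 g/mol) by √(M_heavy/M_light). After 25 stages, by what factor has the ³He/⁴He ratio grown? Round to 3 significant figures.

The single-stage factor is √(M_heavy/M_light), so 25 stages give [√(4.00/3.02)]^25 = (4.00/3.02)^(25/2).
= 1.32450^(25/2) = 33.5.

33.5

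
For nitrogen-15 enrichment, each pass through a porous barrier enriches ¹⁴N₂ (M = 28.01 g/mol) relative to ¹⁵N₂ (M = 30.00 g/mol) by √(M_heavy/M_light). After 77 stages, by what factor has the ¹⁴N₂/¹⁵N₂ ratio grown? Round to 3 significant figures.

Overall factor = α^77 with α = √(30.00/28.01), i.e. (30.00/28.01)^(77/2).
= 1.07105^(77/2) = 14.0.

14.0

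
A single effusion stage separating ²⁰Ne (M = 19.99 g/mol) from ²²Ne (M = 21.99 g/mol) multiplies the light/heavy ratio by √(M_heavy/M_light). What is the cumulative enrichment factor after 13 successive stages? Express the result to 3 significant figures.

After 13 stages the ratio has grown by (√(21.99/19.99))^13 = (21.99/19.99)^(13/2).
= 1.10005^(13/2) = 1.86.

1.86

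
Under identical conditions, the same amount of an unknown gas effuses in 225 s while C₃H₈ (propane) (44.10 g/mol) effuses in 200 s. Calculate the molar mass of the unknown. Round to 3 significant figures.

55.8 g/mol

From Graham's law, t_X/t_C₃H₈ = √(M_X/M_C₃H₈).
225/200 = 1.125 = √(M_X/44.10)
M_X = 44.10 × 1.125² = 44.10 × 1.266 = 55.8 g/mol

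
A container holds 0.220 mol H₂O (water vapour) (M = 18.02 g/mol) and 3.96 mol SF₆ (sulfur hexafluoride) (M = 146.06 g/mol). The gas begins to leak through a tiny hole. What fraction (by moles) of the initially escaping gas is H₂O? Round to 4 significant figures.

Each component's effusion rate ∝ (its partial pressure)·(1/√M) ∝ n_i/√M_i.
Mole fraction of H₂O in the effusate = (n_H₂O/√M_H₂O) / (n_H₂O/√M_H₂O + n_SF₆/√M_SF₆)
= (0.220/√18.02) / (0.220/√18.02 + 3.96/√146.06) = 0.05183/(0.05183 + 0.3277) = 0.1366.

0.1366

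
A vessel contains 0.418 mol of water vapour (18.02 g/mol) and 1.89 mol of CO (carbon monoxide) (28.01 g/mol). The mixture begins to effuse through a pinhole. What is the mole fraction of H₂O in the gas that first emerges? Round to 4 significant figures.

0.2161

The effusion rate of species i is ∝ p_i/√M_i ∝ n_i/√M_i.
So x_H₂O in the escaping gas = (n_H₂O/√M_H₂O) / Σ(n_i/√M_i)
= (0.418/√18.02) / (0.418/√18.02 + 1.89/√28.01) = 0.09847/(0.09847 + 0.3571) = 0.2161.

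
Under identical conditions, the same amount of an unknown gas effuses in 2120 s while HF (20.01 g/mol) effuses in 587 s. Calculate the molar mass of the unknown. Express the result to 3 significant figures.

261 g/mol

From Graham's law, t_X/t_HF = √(M_X/M_HF).
2120/587 = 3.612 = √(M_X/20.01)
M_X = 20.01 × 3.612² = 20.01 × 13.04 = 261 g/mol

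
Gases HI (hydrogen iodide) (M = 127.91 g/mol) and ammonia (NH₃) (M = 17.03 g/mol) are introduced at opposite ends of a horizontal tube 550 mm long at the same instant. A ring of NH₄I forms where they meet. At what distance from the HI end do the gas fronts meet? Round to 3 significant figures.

The fronts meet when d_HI + d_NH₃ = L with d_HI/d_NH₃ = √(M_NH₃/M_HI) (Graham's law). Here √(M_NH₃/M_HI) = √(17.03/127.91) = 0.3649.
With d_HI + d_NH₃ = 550 mm, d_NH₃ = 550/(1 + 0.3649) = 403.0 mm.
d_HI = 550 − 403.0 = 147 mm.

147 mm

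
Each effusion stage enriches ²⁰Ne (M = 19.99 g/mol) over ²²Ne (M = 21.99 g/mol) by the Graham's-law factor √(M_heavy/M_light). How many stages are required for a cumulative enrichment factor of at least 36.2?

76

With α = √(21.99/19.99) per stage, ln α = ½ ln(1.10005) = 0.04768.
Need α^N ≥ 36.2 ⇒ N ≥ ln(36.2) / ln α = 3.589 / 0.04768 = 75.28.
Minimum whole number of stages: N = 76.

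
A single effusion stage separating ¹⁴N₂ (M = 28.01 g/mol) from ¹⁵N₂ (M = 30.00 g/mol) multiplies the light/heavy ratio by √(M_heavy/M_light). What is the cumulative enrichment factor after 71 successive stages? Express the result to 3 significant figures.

Each stage multiplies the ratio by α = √(30.00/28.01), so after 71 stages the overall factor is α^71 = (30.00/28.01)^(71/2).
= 1.07105^(71/2) = 11.4.

11.4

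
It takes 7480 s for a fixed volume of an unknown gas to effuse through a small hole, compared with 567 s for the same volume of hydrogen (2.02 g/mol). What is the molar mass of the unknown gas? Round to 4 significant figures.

351.6 g/mol

By Graham's law, t_X/t_H₂ = √(M_X/M_H₂).
7480/567 = 13.19 = √(M_X/2.02)
M_X = 2.02 × 13.19² = 2.02 × 174.0 = 351.6 g/mol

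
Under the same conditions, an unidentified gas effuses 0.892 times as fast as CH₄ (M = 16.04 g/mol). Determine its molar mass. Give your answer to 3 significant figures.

20.2 g/mol

Graham's law gives rate_X/rate_CH₄ = √(M_CH₄/M_X).
0.892 = √(16.04/M_X)
M_X = 16.04 / 0.892² = 16.04 / 0.7957 = 20.2 g/mol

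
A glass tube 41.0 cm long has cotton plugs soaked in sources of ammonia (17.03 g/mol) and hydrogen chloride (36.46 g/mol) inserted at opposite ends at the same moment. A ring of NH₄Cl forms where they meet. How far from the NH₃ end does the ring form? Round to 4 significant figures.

In equal time, each gas travels a distance ∝ its rate ∝ 1/√M, so d_NH₃/d_HCl = √(M_HCl/M_NH₃) = √(36.46/17.03) = 1.463.
With d_NH₃ + d_HCl = 41.0 cm, d_HCl = 41.0/(1 + 1.463) = 16.65 cm.
d_NH₃ = 41.0 − 16.65 = 24.35 cm.

24.35 cm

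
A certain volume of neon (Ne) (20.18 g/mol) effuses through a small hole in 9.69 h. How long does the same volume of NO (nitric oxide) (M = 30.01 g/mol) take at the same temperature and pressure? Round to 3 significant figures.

Graham's law gives t_NO/t_Ne = √(M_NO/M_Ne) = √(30.01/20.18) = √1.487 = 1.219.
So the time for NO is 9.69 × 1.219 = 11.8 h.

11.8 h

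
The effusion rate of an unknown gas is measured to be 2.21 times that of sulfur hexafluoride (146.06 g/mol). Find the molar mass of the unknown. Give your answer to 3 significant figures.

29.9 g/mol

Using Graham's law: rate_X/rate_SF₆ = √(M_SF₆/M_X).
2.21 = √(146.06/M_X)
M_X = 146.06 / 2.21² = 146.06 / 4.884 = 29.9 g/mol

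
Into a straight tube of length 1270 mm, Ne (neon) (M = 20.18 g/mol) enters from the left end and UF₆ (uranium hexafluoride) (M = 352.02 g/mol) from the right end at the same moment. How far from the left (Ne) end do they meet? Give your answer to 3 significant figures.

In equal time, each gas travels a distance ∝ its rate ∝ 1/√M, so d_Ne/d_UF₆ = √(M_UF₆/M_Ne) = √(352.02/20.18) = 4.177.
With d_Ne + d_UF₆ = 1270 mm, d_UF₆ = 1270/(1 + 4.177) = 245.3 mm.
d_Ne = 1270 − 245.3 = 1020 mm.

1020 mm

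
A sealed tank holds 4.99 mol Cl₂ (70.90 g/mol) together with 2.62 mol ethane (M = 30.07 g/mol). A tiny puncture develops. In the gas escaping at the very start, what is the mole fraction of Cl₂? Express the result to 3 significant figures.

0.554

Effusion rate of each component ∝ n_i/√M_i (partial pressure × 1/√M).
Mole fraction of Cl₂ in the effusate = (n_Cl₂/√M_Cl₂) / (n_Cl₂/√M_Cl₂ + n_C₂H₆/√M_C₂H₆)
= (4.99/√70.90) / (4.99/√70.90 + 2.62/√30.07) = 0.5926/(0.5926 + 0.4778) = 0.554.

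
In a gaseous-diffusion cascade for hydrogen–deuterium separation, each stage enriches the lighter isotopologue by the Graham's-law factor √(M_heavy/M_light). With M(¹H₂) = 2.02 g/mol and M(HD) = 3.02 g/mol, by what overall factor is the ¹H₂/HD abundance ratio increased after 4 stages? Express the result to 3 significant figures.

After 4 stages the ratio has grown by (√(3.02/2.02))^4 = (3.02/2.02)^(4/2).
= 1.49505^2 = 2.24.

2.24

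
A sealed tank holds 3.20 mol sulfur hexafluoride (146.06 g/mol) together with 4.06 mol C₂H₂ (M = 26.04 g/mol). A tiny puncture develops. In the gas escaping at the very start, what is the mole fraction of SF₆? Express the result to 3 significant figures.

Each component's effusion rate ∝ (its partial pressure)·(1/√M) ∝ n_i/√M_i.
Mole fraction of SF₆ in the effusate = (n_SF₆/√M_SF₆) / (n_SF₆/√M_SF₆ + n_C₂H₂/√M_C₂H₂)
= (3.20/√146.06) / (3.20/√146.06 + 4.06/√26.04) = 0.2648/(0.2648 + 0.7956) = 0.250.

0.250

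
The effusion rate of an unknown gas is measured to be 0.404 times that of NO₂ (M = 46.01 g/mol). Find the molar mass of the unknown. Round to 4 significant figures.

Using Graham's law: rate_X/rate_NO₂ = √(M_NO₂/M_X).
0.404 = √(46.01/M_X)
M_X = 46.01 / 0.404² = 46.01 / 0.1632 = 281.9 g/mol

281.9 g/mol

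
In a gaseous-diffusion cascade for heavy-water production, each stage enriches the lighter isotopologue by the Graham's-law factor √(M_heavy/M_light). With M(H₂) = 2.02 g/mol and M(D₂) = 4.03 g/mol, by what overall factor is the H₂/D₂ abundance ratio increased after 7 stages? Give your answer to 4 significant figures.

Each stage multiplies the ratio by α = √(4.03/2.02), so after 7 stages the overall factor is α^7 = (4.03/2.02)^(7/2).
= 1.99505^(7/2) = 11.22.

11.22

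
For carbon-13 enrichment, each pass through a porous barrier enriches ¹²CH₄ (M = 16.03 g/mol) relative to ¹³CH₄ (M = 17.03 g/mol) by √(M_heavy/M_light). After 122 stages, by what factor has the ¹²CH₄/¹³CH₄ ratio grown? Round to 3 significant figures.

Overall factor = α^122 with α = √(17.03/16.03), i.e. (17.03/16.03)^(122/2).
= 1.06238^61 = 40.1.

40.1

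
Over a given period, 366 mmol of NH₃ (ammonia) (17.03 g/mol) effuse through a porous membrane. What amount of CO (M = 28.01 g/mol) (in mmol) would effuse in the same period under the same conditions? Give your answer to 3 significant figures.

Using Graham's law: rate_CO/rate_NH₃ = √(M_NH₃/M_CO) = √(17.03/28.01) = √0.6080 = 0.7797.
So the amount for CO is 366 × 0.7797 = 285 mmol.

285 mmol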